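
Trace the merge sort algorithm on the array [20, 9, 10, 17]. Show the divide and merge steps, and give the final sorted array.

Merge sort trace:

Split: [20, 9, 10, 17] -> [20, 9] and [10, 17]
  Split: [20, 9] -> [20] and [9]
  Merge: [20] + [9] -> [9, 20]
  Split: [10, 17] -> [10] and [17]
  Merge: [10] + [17] -> [10, 17]
Merge: [9, 20] + [10, 17] -> [9, 10, 17, 20]

Final sorted array: [9, 10, 17, 20]

The merge sort proceeds by recursively splitting the array and merging sorted halves.
After all merges, the sorted array is [9, 10, 17, 20].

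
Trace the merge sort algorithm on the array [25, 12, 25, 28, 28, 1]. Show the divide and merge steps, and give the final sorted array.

Merge sort trace:

Split: [25, 12, 25, 28, 28, 1] -> [25, 12, 25] and [28, 28, 1]
  Split: [25, 12, 25] -> [25] and [12, 25]
    Split: [12, 25] -> [12] and [25]
    Merge: [12] + [25] -> [12, 25]
  Merge: [25] + [12, 25] -> [12, 25, 25]
  Split: [28, 28, 1] -> [28] and [28, 1]
    Split: [28, 1] -> [28] and [1]
    Merge: [28] + [1] -> [1, 28]
  Merge: [28] + [1, 28] -> [1, 28, 28]
Merge: [12, 25, 25] + [1, 28, 28] -> [1, 12, 25, 25, 28, 28]

Final sorted array: [1, 12, 25, 25, 28, 28]

The merge sort proceeds by recursively splitting the array and merging sorted halves.
After all merges, the sorted array is [1, 12, 25, 25, 28, 28].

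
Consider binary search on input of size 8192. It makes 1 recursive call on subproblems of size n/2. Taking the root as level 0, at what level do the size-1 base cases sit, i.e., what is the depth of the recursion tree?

For divide and conquer with division factor 2:

Problem sizes at each level:
Level 0: 8192
Level 1: 4096
Level 2: 2048
Level 3: 1024
Level 4: 512
Level 5: 256
Level 6: 128
Level 7: 64
Level 8: 32
Level 9: 16
Level 10: 8
Level 11: 4
Level 12: 2
Level 13: 1

The root is level 0 and the size-1 base case is level 13 (the tree spans levels 0 through 13, i.e. 14 levels counting the root), so the depth is the number of divisions: log_2(8192) = 13

The recursion tree depth is log_2(8192) = 13. At each level, the problem size is divided by 2, so it takes 13 divisions to reduce to a base case of size 1. The algorithm makes 1 recursive call at each level.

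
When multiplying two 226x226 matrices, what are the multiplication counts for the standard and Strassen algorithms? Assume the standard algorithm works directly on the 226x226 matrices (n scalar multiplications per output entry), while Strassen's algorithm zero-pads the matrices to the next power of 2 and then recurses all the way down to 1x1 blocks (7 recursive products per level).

Matrix multiplication for 226x226 matrices:

Strassen's algorithm requires power-of-2 dimensions. Pad 226x226 to 256x256 (next power of 2).

Standard algorithm: 226^3 = 11543176 multiplications
Strassen's algorithm: 7^(log2(256)) = 7^8 = 5764801 multiplications
Savings: 11543176 - 5764801 = 5778375 multiplications

Standard: 11543176 multiplications (226^3). Strassen: 5764801 multiplications (7^8, after padding to 256x256). Strassen reduces 8 recursive multiplications to 7 at each level.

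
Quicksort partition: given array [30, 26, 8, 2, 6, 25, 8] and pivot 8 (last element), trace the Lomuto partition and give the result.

Lomuto partition with pivot = 8:

Initial array: [30, 26, 8, 2, 6, 25, 8]

arr[0]=30 > 8: no swap
arr[1]=26 > 8: no swap
arr[2]=8 <= 8: swap with position 0, array becomes [8, 26, 30, 2, 6, 25, 8]
arr[3]=2 <= 8: swap with position 1, array becomes [8, 2, 30, 26, 6, 25, 8]
arr[4]=6 <= 8: swap with position 2, array becomes [8, 2, 6, 26, 30, 25, 8]
arr[5]=25 > 8: no swap

Place pivot at position 3: [8, 2, 6, 8, 30, 25, 26]
Pivot position: 3

After partitioning with pivot 8, the array becomes [8, 2, 6, 8, 30, 25, 26]. The pivot is placed at index 3. All elements to the left of the pivot are <= 8, and all elements to the right are > 8.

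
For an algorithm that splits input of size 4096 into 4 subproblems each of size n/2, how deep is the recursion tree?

For divide and conquer with division factor 2:

Problem sizes at each level:
Level 0: 4096
Level 1: 2048
Level 2: 1024
Level 3: 512
Level 4: 256
Level 5: 128
Level 6: 64
Level 7: 32
Level 8: 16
Level 9: 8
Level 10: 4
Level 11: 2
Level 12: 1

The root is level 0 and the size-1 base case is level 12 (the tree spans levels 0 through 12, i.e. 13 levels counting the root), so the depth is the number of divisions: log_2(4096) = 12

The recursion tree depth is log_2(4096) = 12. At each level, the problem size is divided by 2, so it takes 12 divisions to reduce to a base case of size 1. The algorithm makes 4 recursive calls at each level.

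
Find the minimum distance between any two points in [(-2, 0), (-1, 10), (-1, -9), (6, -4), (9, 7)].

Computing all pairwise distances among 5 points:

d((-2, 0), (-1, 10)) = 10.0499
d((-2, 0), (-1, -9)) = 9.0554
d((-2, 0), (6, -4)) = 8.9443
d((-2, 0), (9, 7)) = 13.0384
d((-1, 10), (-1, -9)) = 19.0
d((-1, 10), (6, -4)) = 15.6525
d((-1, 10), (9, 7)) = 10.4403
d((-1, -9), (6, -4)) = 8.6023 <-- minimum
d((-1, -9), (9, 7)) = 18.868
d((6, -4), (9, 7)) = 11.4018

Closest pair: (-1, -9) and (6, -4) with distance 8.6023

The closest pair is (-1, -9) and (6, -4) with Euclidean distance 8.6023. For 5 points, brute-force pairwise comparison is shown above. For large n, the divide-and-conquer algorithm (sort by x, recurse on halves, check the dividing strip) achieves O(n log n).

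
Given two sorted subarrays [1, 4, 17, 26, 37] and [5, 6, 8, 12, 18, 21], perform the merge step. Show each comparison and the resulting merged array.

Merging process:

Compare 1 vs 5: take 1 from left. Merged: [1]
Compare 4 vs 5: take 4 from left. Merged: [1, 4]
Compare 17 vs 5: take 5 from right. Merged: [1, 4, 5]
Compare 17 vs 6: take 6 from right. Merged: [1, 4, 5, 6]
Compare 17 vs 8: take 8 from right. Merged: [1, 4, 5, 6, 8]
Compare 17 vs 12: take 12 from right. Merged: [1, 4, 5, 6, 8, 12]
Compare 17 vs 18: take 17 from left. Merged: [1, 4, 5, 6, 8, 12, 17]
Compare 26 vs 18: take 18 from right. Merged: [1, 4, 5, 6, 8, 12, 17, 18]
Compare 26 vs 21: take 21 from right. Merged: [1, 4, 5, 6, 8, 12, 17, 18, 21]
Append remaining from left: [26, 37]. Merged: [1, 4, 5, 6, 8, 12, 17, 18, 21, 26, 37]

Final merged array: [1, 4, 5, 6, 8, 12, 17, 18, 21, 26, 37]
Total comparisons: 9

The merged array is [1, 4, 5, 6, 8, 12, 17, 18, 21, 26, 37], requiring 9 comparisons. The merge step runs in O(n) time where n is the total number of elements.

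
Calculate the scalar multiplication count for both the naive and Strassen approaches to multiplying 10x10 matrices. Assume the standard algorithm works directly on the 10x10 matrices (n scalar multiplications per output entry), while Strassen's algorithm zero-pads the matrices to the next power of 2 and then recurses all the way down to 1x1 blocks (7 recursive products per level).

Matrix multiplication for 10x10 matrices:

Strassen's algorithm requires power-of-2 dimensions. Pad 10x10 to 16x16 (next power of 2).

Standard algorithm: 10^3 = 1000 multiplications
Strassen's algorithm: 7^(log2(16)) = 7^4 = 2401 multiplications
Difference: 1000 - 2401 = -1401 (Strassen uses MORE here due to padding overhead — for small or just-over-power-of-2 n, padding can outweigh the per-level savings)

Standard: 1000 multiplications (10^3). Strassen: 2401 multiplications (7^4, after padding to 16x16). Strassen reduces 8 recursive multiplications to 7 at each level.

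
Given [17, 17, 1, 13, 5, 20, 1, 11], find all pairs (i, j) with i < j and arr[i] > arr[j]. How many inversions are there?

Finding inversions in [17, 17, 1, 13, 5, 20, 1, 11]:

(0, 2): arr[0]=17 > arr[2]=1
(0, 3): arr[0]=17 > arr[3]=13
(0, 4): arr[0]=17 > arr[4]=5
(0, 6): arr[0]=17 > arr[6]=1
(0, 7): arr[0]=17 > arr[7]=11
(1, 2): arr[1]=17 > arr[2]=1
(1, 3): arr[1]=17 > arr[3]=13
(1, 4): arr[1]=17 > arr[4]=5
(1, 6): arr[1]=17 > arr[6]=1
(1, 7): arr[1]=17 > arr[7]=11
(3, 4): arr[3]=13 > arr[4]=5
(3, 6): arr[3]=13 > arr[6]=1
(3, 7): arr[3]=13 > arr[7]=11
(4, 6): arr[4]=5 > arr[6]=1
(5, 6): arr[5]=20 > arr[6]=1
(5, 7): arr[5]=20 > arr[7]=11

Total inversions: 16

The array has 16 inversion(s): (0,2), (0,3), (0,4), (0,6), (0,7), (1,2), (1,3), (1,4), (1,6), (1,7), (3,4), (3,6), (3,7), (4,6), (5,6), (5,7). Each pair (i,j) satisfies i < j and arr[i] > arr[j].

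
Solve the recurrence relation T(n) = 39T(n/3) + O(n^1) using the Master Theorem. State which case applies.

Master Theorem for T(n) = 39T(n/3) + O(n^1):

a = 39, b = 3, c = 1
log_b(a) = log_3(39) = 3.3347

Case 1: c = 1 < log_3(39) = 3.3347
T(n) = O(n^(log_3 39))

For T(n) = 39T(n/3) + O(n^1): log_3(39) = 3.3347. This is Case 1 of the Master Theorem (c < log_b(a), work dominated by leaves), giving O(n^(log_3 39)).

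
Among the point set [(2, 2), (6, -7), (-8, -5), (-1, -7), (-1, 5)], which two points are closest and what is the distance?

Computing all pairwise distances among 5 points:

d((2, 2), (6, -7)) = 9.8489
d((2, 2), (-8, -5)) = 12.2066
d((2, 2), (-1, -7)) = 9.4868
d((2, 2), (-1, 5)) = 4.2426 <-- minimum
d((6, -7), (-8, -5)) = 14.1421
d((6, -7), (-1, -7)) = 7.0
d((6, -7), (-1, 5)) = 13.8924
d((-8, -5), (-1, -7)) = 7.2801
d((-8, -5), (-1, 5)) = 12.2066
d((-1, -7), (-1, 5)) = 12.0

Closest pair: (2, 2) and (-1, 5) with distance 4.2426

The closest pair is (2, 2) and (-1, 5) with Euclidean distance 4.2426. For 5 points, brute-force pairwise comparison is shown above. For large n, the divide-and-conquer algorithm (sort by x, recurse on halves, check the dividing strip) achieves O(n log n).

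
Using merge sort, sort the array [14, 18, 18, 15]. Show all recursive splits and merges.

Merge sort trace:

Split: [14, 18, 18, 15] -> [14, 18] and [18, 15]
  Split: [14, 18] -> [14] and [18]
  Merge: [14] + [18] -> [14, 18]
  Split: [18, 15] -> [18] and [15]
  Merge: [18] + [15] -> [15, 18]
Merge: [14, 18] + [15, 18] -> [14, 15, 18, 18]

Final sorted array: [14, 15, 18, 18]

The merge sort proceeds by recursively splitting the array and merging sorted halves.
After all merges, the sorted array is [14, 15, 18, 18].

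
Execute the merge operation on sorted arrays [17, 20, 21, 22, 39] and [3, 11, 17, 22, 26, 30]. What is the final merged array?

Merging process:

Compare 17 vs 3: take 3 from right. Merged: [3]
Compare 17 vs 11: take 11 from right. Merged: [3, 11]
Compare 17 vs 17: take 17 from left. Merged: [3, 11, 17]
Compare 20 vs 17: take 17 from right. Merged: [3, 11, 17, 17]
Compare 20 vs 22: take 20 from left. Merged: [3, 11, 17, 17, 20]
Compare 21 vs 22: take 21 from left. Merged: [3, 11, 17, 17, 20, 21]
Compare 22 vs 22: take 22 from left. Merged: [3, 11, 17, 17, 20, 21, 22]
Compare 39 vs 22: take 22 from right. Merged: [3, 11, 17, 17, 20, 21, 22, 22]
Compare 39 vs 26: take 26 from right. Merged: [3, 11, 17, 17, 20, 21, 22, 22, 26]
Compare 39 vs 30: take 30 from right. Merged: [3, 11, 17, 17, 20, 21, 22, 22, 26, 30]
Append remaining from left: [39]. Merged: [3, 11, 17, 17, 20, 21, 22, 22, 26, 30, 39]

Final merged array: [3, 11, 17, 17, 20, 21, 22, 22, 26, 30, 39]
Total comparisons: 10

The merged array is [3, 11, 17, 17, 20, 21, 22, 22, 26, 30, 39], requiring 10 comparisons. The merge step runs in O(n) time where n is the total number of elements.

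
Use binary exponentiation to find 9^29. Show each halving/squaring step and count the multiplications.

Computing 9^29 by squaring (build up from 9^1; each line after the first costs one multiplication):

9^1 = 9
9^2 = (9^1)^2 = 9^2 = 81
9^3 = 9 * 9^2 = 9 * 81 = 729
9^6 = (9^3)^2 = 729^2 = 531441
9^7 = 9 * 9^6 = 9 * 531441 = 4782969
9^14 = (9^7)^2 = 4782969^2 = 22876792454961
9^28 = (9^14)^2 = 22876792454961^2 = 523347633027360537213511521
9^29 = 9 * 9^28 = 9 * 523347633027360537213511521 = 4710128697246244834921603689

Result: 4710128697246244834921603689
Multiplications needed: 7 (7 lines after 9^1)

9^29 = 4710128697246244834921603689. Using exponentiation by squaring, this requires 7 multiplications. The key idea: if the exponent is even, square the half-power; if odd, multiply by the base once.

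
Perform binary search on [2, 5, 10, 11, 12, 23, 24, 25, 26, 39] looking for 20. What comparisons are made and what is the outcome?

Binary search for 20 in [2, 5, 10, 11, 12, 23, 24, 25, 26, 39]:

lo=0, hi=9, mid=4, arr[mid]=12 -> 12 < 20, search right half
lo=5, hi=9, mid=7, arr[mid]=25 -> 25 > 20, search left half
lo=5, hi=6, mid=5, arr[mid]=23 -> 23 > 20, search left half
lo=5 > hi=4, target 20 not found

Binary search determines that 20 is not in the array after 3 comparisons. The search space was exhausted without finding the target.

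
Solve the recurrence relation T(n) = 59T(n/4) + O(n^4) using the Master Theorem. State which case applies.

Master Theorem for T(n) = 59T(n/4) + O(n^4):

a = 59, b = 4, c = 4
log_b(a) = log_4(59) = 2.9413

Case 3: c = 4 > log_4(59) = 2.9413
T(n) = O(n^4) = O(n^4)

For T(n) = 59T(n/4) + O(n^4): log_4(59) = 2.9413. This is Case 3 of the Master Theorem (c > log_b(a), work dominated by root), giving O(n^4).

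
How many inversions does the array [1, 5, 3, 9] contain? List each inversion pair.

Finding inversions in [1, 5, 3, 9]:

(1, 2): arr[1]=5 > arr[2]=3

Total inversions: 1

The array has 1 inversion(s): (1,2). Each pair (i,j) satisfies i < j and arr[i] > arr[j].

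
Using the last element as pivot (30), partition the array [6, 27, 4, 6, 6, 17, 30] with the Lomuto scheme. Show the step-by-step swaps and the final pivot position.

Lomuto partition with pivot = 30:

Initial array: [6, 27, 4, 6, 6, 17, 30]

arr[0]=6 <= 30: swap with position 0, array becomes [6, 27, 4, 6, 6, 17, 30]
arr[1]=27 <= 30: swap with position 1, array becomes [6, 27, 4, 6, 6, 17, 30]
arr[2]=4 <= 30: swap with position 2, array becomes [6, 27, 4, 6, 6, 17, 30]
arr[3]=6 <= 30: swap with position 3, array becomes [6, 27, 4, 6, 6, 17, 30]
arr[4]=6 <= 30: swap with position 4, array becomes [6, 27, 4, 6, 6, 17, 30]
arr[5]=17 <= 30: swap with position 5, array becomes [6, 27, 4, 6, 6, 17, 30]

Place pivot at position 6: [6, 27, 4, 6, 6, 17, 30]
Pivot position: 6

After partitioning with pivot 30, the array becomes [6, 27, 4, 6, 6, 17, 30]. The pivot is placed at index 6. All elements to the left of the pivot are <= 30, and all elements to the right are > 30.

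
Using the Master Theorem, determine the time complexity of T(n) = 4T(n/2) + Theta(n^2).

Master Theorem for T(n) = 4T(n/2) + O(n^2):

a = 4, b = 2, c = 2
log_b(a) = log_2(4) = 2.0000

Case 2: c = 2 = log_2(4) = 2.0000
T(n) = O(n^2 log n) = O(n^2 log n)

For T(n) = 4T(n/2) + O(n^2): log_2(4) = 2.0000. This is Case 2 of the Master Theorem (c = log_b(a), equal work at all levels), giving O(n^2 log n).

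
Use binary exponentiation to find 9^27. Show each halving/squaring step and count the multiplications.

Computing 9^27 by squaring (build up from 9^1; each line after the first costs one multiplication):

9^1 = 9
9^2 = (9^1)^2 = 9^2 = 81
9^3 = 9 * 9^2 = 9 * 81 = 729
9^6 = (9^3)^2 = 729^2 = 531441
9^12 = (9^6)^2 = 531441^2 = 282429536481
9^13 = 9 * 9^12 = 9 * 282429536481 = 2541865828329
9^26 = (9^13)^2 = 2541865828329^2 = 6461081889226673298932241
9^27 = 9 * 9^26 = 9 * 6461081889226673298932241 = 58149737003040059690390169

Result: 58149737003040059690390169
Multiplications needed: 7 (7 lines after 9^1)

9^27 = 58149737003040059690390169. Using exponentiation by squaring, this requires 7 multiplications. The key idea: if the exponent is even, square the half-power; if odd, multiply by the base once.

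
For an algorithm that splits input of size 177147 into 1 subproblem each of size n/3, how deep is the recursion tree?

For divide and conquer with division factor 3:

Problem sizes at each level:
Level 0: 177147
Level 1: 59049
Level 2: 19683
Level 3: 6561
Level 4: 2187
Level 5: 729
Level 6: 243
Level 7: 81
Level 8: 27
Level 9: 9
Level 10: 3
Level 11: 1

The root is level 0 and the size-1 base case is level 11 (the tree spans levels 0 through 11, i.e. 12 levels counting the root), so the depth is the number of divisions: log_3(177147) = 11

The recursion tree depth is log_3(177147) = 11. At each level, the problem size is divided by 3, so it takes 11 divisions to reduce to a base case of size 1. The algorithm makes 1 recursive call at each level.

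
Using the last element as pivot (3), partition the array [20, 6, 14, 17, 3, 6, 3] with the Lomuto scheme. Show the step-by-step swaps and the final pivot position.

Lomuto partition with pivot = 3:

Initial array: [20, 6, 14, 17, 3, 6, 3]

arr[0]=20 > 3: no swap
arr[1]=6 > 3: no swap
arr[2]=14 > 3: no swap
arr[3]=17 > 3: no swap
arr[4]=3 <= 3: swap with position 0, array becomes [3, 6, 14, 17, 20, 6, 3]
arr[5]=6 > 3: no swap

Place pivot at position 1: [3, 3, 14, 17, 20, 6, 6]
Pivot position: 1

After partitioning with pivot 3, the array becomes [3, 3, 14, 17, 20, 6, 6]. The pivot is placed at index 1. All elements to the left of the pivot are <= 3, and all elements to the right are > 3.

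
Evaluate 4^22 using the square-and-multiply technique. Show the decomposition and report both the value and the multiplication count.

Computing 4^22 by squaring (build up from 4^1; each line after the first costs one multiplication):

4^1 = 4
4^2 = (4^1)^2 = 4^2 = 16
4^4 = (4^2)^2 = 16^2 = 256
4^5 = 4 * 4^4 = 4 * 256 = 1024
4^10 = (4^5)^2 = 1024^2 = 1048576
4^11 = 4 * 4^10 = 4 * 1048576 = 4194304
4^22 = (4^11)^2 = 4194304^2 = 17592186044416

Result: 17592186044416
Multiplications needed: 6 (6 lines after 4^1)

4^22 = 17592186044416. Using exponentiation by squaring, this requires 6 multiplications. The key idea: if the exponent is even, square the half-power; if odd, multiply by the base once.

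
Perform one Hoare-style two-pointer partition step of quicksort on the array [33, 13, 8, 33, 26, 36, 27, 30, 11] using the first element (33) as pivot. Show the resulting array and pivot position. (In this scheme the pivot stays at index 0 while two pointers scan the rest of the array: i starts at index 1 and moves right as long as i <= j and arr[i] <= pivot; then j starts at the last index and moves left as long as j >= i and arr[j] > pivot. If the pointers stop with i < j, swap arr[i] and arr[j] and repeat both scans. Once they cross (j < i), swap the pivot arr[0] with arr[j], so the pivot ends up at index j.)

Hoare-style two-pointer partition with pivot = 33:

Initial array: [33, 13, 8, 33, 26, 36, 27, 30, 11]

Pointers start at i = 1, j = 8.
i stops at index 5 (arr[5]=36 > 33), j stops at index 8 (arr[8]=11 <= 33): swap arr[5] and arr[8], array becomes [33, 13, 8, 33, 26, 11, 27, 30, 36]
i ends at 8, j ends at 7: the pointers have crossed (j < i), so scanning stops.

Swap pivot arr[0] with arr[7] to place pivot at position 7: [30, 13, 8, 33, 26, 11, 27, 33, 36]
Pivot position: 7

After partitioning with pivot 33, the array becomes [30, 13, 8, 33, 26, 11, 27, 33, 36]. The pivot is placed at index 7. All elements to the left of the pivot are <= 33, and all elements to the right are > 33.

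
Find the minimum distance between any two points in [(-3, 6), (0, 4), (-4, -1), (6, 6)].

Computing all pairwise distances among 4 points:

d((-3, 6), (0, 4)) = 3.6056 <-- minimum
d((-3, 6), (-4, -1)) = 7.0711
d((-3, 6), (6, 6)) = 9.0
d((0, 4), (-4, -1)) = 6.4031
d((0, 4), (6, 6)) = 6.3246
d((-4, -1), (6, 6)) = 12.2066

Closest pair: (-3, 6) and (0, 4) with distance 3.6056

The closest pair is (-3, 6) and (0, 4) with Euclidean distance 3.6056. For 4 points, brute-force pairwise comparison is shown above. For large n, the divide-and-conquer algorithm (sort by x, recurse on halves, check the dividing strip) achieves O(n log n).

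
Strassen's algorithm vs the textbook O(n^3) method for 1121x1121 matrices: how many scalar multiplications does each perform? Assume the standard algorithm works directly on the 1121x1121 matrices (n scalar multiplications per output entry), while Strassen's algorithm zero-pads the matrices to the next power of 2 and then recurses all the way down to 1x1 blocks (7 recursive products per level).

Matrix multiplication for 1121x1121 matrices:

Strassen's algorithm requires power-of-2 dimensions. Pad 1121x1121 to 2048x2048 (next power of 2).

Standard algorithm: 1121^3 = 1408694561 multiplications
Strassen's algorithm: 7^(log2(2048)) = 7^11 = 1977326743 multiplications
Difference: 1408694561 - 1977326743 = -568632182 (Strassen uses MORE here due to padding overhead — for small or just-over-power-of-2 n, padding can outweigh the per-level savings)

Standard: 1408694561 multiplications (1121^3). Strassen: 1977326743 multiplications (7^11, after padding to 2048x2048). Strassen reduces 8 recursive multiplications to 7 at each level.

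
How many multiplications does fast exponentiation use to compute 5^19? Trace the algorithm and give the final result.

Computing 5^19 by squaring (build up from 5^1; each line after the first costs one multiplication):

5^1 = 5
5^2 = (5^1)^2 = 5^2 = 25
5^4 = (5^2)^2 = 25^2 = 625
5^8 = (5^4)^2 = 625^2 = 390625
5^9 = 5 * 5^8 = 5 * 390625 = 1953125
5^18 = (5^9)^2 = 1953125^2 = 3814697265625
5^19 = 5 * 5^18 = 5 * 3814697265625 = 19073486328125

Result: 19073486328125
Multiplications needed: 6 (6 lines after 5^1)

5^19 = 19073486328125. Using exponentiation by squaring, this requires 6 multiplications. The key idea: if the exponent is even, square the half-power; if odd, multiply by the base once.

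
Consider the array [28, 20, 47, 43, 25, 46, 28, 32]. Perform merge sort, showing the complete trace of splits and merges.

Merge sort trace:

Split: [28, 20, 47, 43, 25, 46, 28, 32] -> [28, 20, 47, 43] and [25, 46, 28, 32]
  Split: [28, 20, 47, 43] -> [28, 20] and [47, 43]
    Split: [28, 20] -> [28] and [20]
    Merge: [28] + [20] -> [20, 28]
    Split: [47, 43] -> [47] and [43]
    Merge: [47] + [43] -> [43, 47]
  Merge: [20, 28] + [43, 47] -> [20, 28, 43, 47]
  Split: [25, 46, 28, 32] -> [25, 46] and [28, 32]
    Split: [25, 46] -> [25] and [46]
    Merge: [25] + [46] -> [25, 46]
    Split: [28, 32] -> [28] and [32]
    Merge: [28] + [32] -> [28, 32]
  Merge: [25, 46] + [28, 32] -> [25, 28, 32, 46]
Merge: [20, 28, 43, 47] + [25, 28, 32, 46] -> [20, 25, 28, 28, 32, 43, 46, 47]

Final sorted array: [20, 25, 28, 28, 32, 43, 46, 47]

The merge sort proceeds by recursively splitting the array and merging sorted halves.
After all merges, the sorted array is [20, 25, 28, 28, 32, 43, 46, 47].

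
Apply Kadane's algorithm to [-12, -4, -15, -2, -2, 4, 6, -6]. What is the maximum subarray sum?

Using Kadane's algorithm on [-12, -4, -15, -2, -2, 4, 6, -6]:

Scanning through the array:
Position 1 (value -4): max_ending_here = -4, max_so_far = -4
Position 2 (value -15): max_ending_here = -15, max_so_far = -4
Position 3 (value -2): max_ending_here = -2, max_so_far = -2
Position 4 (value -2): max_ending_here = -2, max_so_far = -2
Position 5 (value 4): max_ending_here = 4, max_so_far = 4
Position 6 (value 6): max_ending_here = 10, max_so_far = 10
Position 7 (value -6): max_ending_here = 4, max_so_far = 10

Maximum subarray: [4, 6]
Maximum sum: 10

The maximum subarray is [4, 6] with sum 10. This subarray runs from index 5 to index 6.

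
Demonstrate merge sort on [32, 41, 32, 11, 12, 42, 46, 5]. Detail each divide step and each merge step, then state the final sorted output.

Merge sort trace:

Split: [32, 41, 32, 11, 12, 42, 46, 5] -> [32, 41, 32, 11] and [12, 42, 46, 5]
  Split: [32, 41, 32, 11] -> [32, 41] and [32, 11]
    Split: [32, 41] -> [32] and [41]
    Merge: [32] + [41] -> [32, 41]
    Split: [32, 11] -> [32] and [11]
    Merge: [32] + [11] -> [11, 32]
  Merge: [32, 41] + [11, 32] -> [11, 32, 32, 41]
  Split: [12, 42, 46, 5] -> [12, 42] and [46, 5]
    Split: [12, 42] -> [12] and [42]
    Merge: [12] + [42] -> [12, 42]
    Split: [46, 5] -> [46] and [5]
    Merge: [46] + [5] -> [5, 46]
  Merge: [12, 42] + [5, 46] -> [5, 12, 42, 46]
Merge: [11, 32, 32, 41] + [5, 12, 42, 46] -> [5, 11, 12, 32, 32, 41, 42, 46]

Final sorted array: [5, 11, 12, 32, 32, 41, 42, 46]

The merge sort proceeds by recursively splitting the array and merging sorted halves.
After all merges, the sorted array is [5, 11, 12, 32, 32, 41, 42, 46].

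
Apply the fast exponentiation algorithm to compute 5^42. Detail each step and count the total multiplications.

Computing 5^42 by squaring (build up from 5^1; each line after the first costs one multiplication):

5^1 = 5
5^2 = (5^1)^2 = 5^2 = 25
5^4 = (5^2)^2 = 25^2 = 625
5^5 = 5 * 5^4 = 5 * 625 = 3125
5^10 = (5^5)^2 = 3125^2 = 9765625
5^20 = (5^10)^2 = 9765625^2 = 95367431640625
5^21 = 5 * 5^20 = 5 * 95367431640625 = 476837158203125
5^42 = (5^21)^2 = 476837158203125^2 = 227373675443232059478759765625

Result: 227373675443232059478759765625
Multiplications needed: 7 (7 lines after 5^1)

5^42 = 227373675443232059478759765625. Using exponentiation by squaring, this requires 7 multiplications. The key idea: if the exponent is even, square the half-power; if odd, multiply by the base once.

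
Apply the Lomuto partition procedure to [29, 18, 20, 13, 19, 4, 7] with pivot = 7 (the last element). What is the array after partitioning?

Lomuto partition with pivot = 7:

Initial array: [29, 18, 20, 13, 19, 4, 7]

arr[0]=29 > 7: no swap
arr[1]=18 > 7: no swap
arr[2]=20 > 7: no swap
arr[3]=13 > 7: no swap
arr[4]=19 > 7: no swap
arr[5]=4 <= 7: swap with position 0, array becomes [4, 18, 20, 13, 19, 29, 7]

Place pivot at position 1: [4, 7, 20, 13, 19, 29, 18]
Pivot position: 1

After partitioning with pivot 7, the array becomes [4, 7, 20, 13, 19, 29, 18]. The pivot is placed at index 1. All elements to the left of the pivot are <= 7, and all elements to the right are > 7.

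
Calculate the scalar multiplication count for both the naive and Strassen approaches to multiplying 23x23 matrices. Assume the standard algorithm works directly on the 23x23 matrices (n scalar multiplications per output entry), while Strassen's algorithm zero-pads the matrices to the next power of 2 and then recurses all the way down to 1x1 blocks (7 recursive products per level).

Matrix multiplication for 23x23 matrices:

Strassen's algorithm requires power-of-2 dimensions. Pad 23x23 to 32x32 (next power of 2).

Standard algorithm: 23^3 = 12167 multiplications
Strassen's algorithm: 7^(log2(32)) = 7^5 = 16807 multiplications
Difference: 12167 - 16807 = -4640 (Strassen uses MORE here due to padding overhead — for small or just-over-power-of-2 n, padding can outweigh the per-level savings)

Standard: 12167 multiplications (23^3). Strassen: 16807 multiplications (7^5, after padding to 32x32). Strassen reduces 8 recursive multiplications to 7 at each level.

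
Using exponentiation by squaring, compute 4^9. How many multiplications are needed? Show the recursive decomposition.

Computing 4^9 by squaring (build up from 4^1; each line after the first costs one multiplication):

4^1 = 4
4^2 = (4^1)^2 = 4^2 = 16
4^4 = (4^2)^2 = 16^2 = 256
4^8 = (4^4)^2 = 256^2 = 65536
4^9 = 4 * 4^8 = 4 * 65536 = 262144

Result: 262144
Multiplications needed: 4 (4 lines after 4^1)

4^9 = 262144. Using exponentiation by squaring, this requires 4 multiplications. The key idea: if the exponent is even, square the half-power; if odd, multiply by the base once.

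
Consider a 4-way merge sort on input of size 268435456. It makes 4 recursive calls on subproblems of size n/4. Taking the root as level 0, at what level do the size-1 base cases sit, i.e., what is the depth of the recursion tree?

For divide and conquer with division factor 4:

Problem sizes at each level:
Level 0: 268435456
Level 1: 67108864
Level 2: 16777216
Level 3: 4194304
Level 4: 1048576
Level 5: 262144
Level 6: 65536
Level 7: 16384
Level 8: 4096
Level 9: 1024
Level 10: 256
Level 11: 64
Level 12: 16
Level 13: 4
Level 14: 1

The root is level 0 and the size-1 base case is level 14 (the tree spans levels 0 through 14, i.e. 15 levels counting the root), so the depth is the number of divisions: log_4(268435456) = 14

The recursion tree depth is log_4(268435456) = 14. At each level, the problem size is divided by 4, so it takes 14 divisions to reduce to a base case of size 1. The algorithm makes 4 recursive calls at each level.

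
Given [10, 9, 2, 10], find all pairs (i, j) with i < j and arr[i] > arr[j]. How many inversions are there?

Finding inversions in [10, 9, 2, 10]:

(0, 1): arr[0]=10 > arr[1]=9
(0, 2): arr[0]=10 > arr[2]=2
(1, 2): arr[1]=9 > arr[2]=2

Total inversions: 3

The array has 3 inversion(s): (0,1), (0,2), (1,2). Each pair (i,j) satisfies i < j and arr[i] > arr[j].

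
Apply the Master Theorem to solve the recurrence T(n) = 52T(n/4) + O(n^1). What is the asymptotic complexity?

Master Theorem for T(n) = 52T(n/4) + O(n^1):

a = 52, b = 4, c = 1
log_b(a) = log_4(52) = 2.8502

Case 1: c = 1 < log_4(52) = 2.8502
T(n) = O(n^(log_4 52))

For T(n) = 52T(n/4) + O(n^1): log_4(52) = 2.8502. This is Case 1 of the Master Theorem (c < log_b(a), work dominated by leaves), giving O(n^(log_4 52)).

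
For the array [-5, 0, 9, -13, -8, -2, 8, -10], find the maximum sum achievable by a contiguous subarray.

Using Kadane's algorithm on [-5, 0, 9, -13, -8, -2, 8, -10]:

Scanning through the array:
Position 1 (value 0): max_ending_here = 0, max_so_far = 0
Position 2 (value 9): max_ending_here = 9, max_so_far = 9
Position 3 (value -13): max_ending_here = -4, max_so_far = 9
Position 4 (value -8): max_ending_here = -8, max_so_far = 9
Position 5 (value -2): max_ending_here = -2, max_so_far = 9
Position 6 (value 8): max_ending_here = 8, max_so_far = 9
Position 7 (value -10): max_ending_here = -2, max_so_far = 9

Maximum subarray: [0, 9]
Maximum sum: 9

The maximum subarray is [0, 9] with sum 9. This subarray runs from index 1 to index 2.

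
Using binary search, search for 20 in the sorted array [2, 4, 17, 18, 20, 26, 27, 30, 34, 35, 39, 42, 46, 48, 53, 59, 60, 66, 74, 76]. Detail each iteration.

Binary search for 20 in [2, 4, 17, 18, 20, 26, 27, 30, 34, 35, 39, 42, 46, 48, 53, 59, 60, 66, 74, 76]:

lo=0, hi=19, mid=9, arr[mid]=35 -> 35 > 20, search left half
lo=0, hi=8, mid=4, arr[mid]=20 -> Found target at index 4!

Binary search finds 20 at index 4 after 2 comparisons. The search repeatedly halves the search space by comparing with the middle element.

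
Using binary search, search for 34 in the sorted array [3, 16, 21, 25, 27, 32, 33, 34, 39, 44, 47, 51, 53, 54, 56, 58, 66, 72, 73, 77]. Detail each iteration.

Binary search for 34 in [3, 16, 21, 25, 27, 32, 33, 34, 39, 44, 47, 51, 53, 54, 56, 58, 66, 72, 73, 77]:

lo=0, hi=19, mid=9, arr[mid]=44 -> 44 > 34, search left half
lo=0, hi=8, mid=4, arr[mid]=27 -> 27 < 34, search right half
lo=5, hi=8, mid=6, arr[mid]=33 -> 33 < 34, search right half
lo=7, hi=8, mid=7, arr[mid]=34 -> Found target at index 7!

Binary search finds 34 at index 7 after 4 comparisons. The search repeatedly halves the search space by comparing with the middle element.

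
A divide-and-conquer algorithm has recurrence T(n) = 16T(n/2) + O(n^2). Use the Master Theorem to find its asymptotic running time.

Master Theorem for T(n) = 16T(n/2) + O(n^2):

a = 16, b = 2, c = 2
log_b(a) = log_2(16) = 4.0000

Case 1: c = 2 < log_2(16) = 4.0000
T(n) = O(n^(log_2 16)) = O(n^4)

For T(n) = 16T(n/2) + O(n^2): log_2(16) = 4.0000. This is Case 1 of the Master Theorem (c < log_b(a), work dominated by leaves), giving O(n^4).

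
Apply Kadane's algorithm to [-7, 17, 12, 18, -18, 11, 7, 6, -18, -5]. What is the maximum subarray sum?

Using Kadane's algorithm on [-7, 17, 12, 18, -18, 11, 7, 6, -18, -5]:

Scanning through the array:
Position 1 (value 17): max_ending_here = 17, max_so_far = 17
Position 2 (value 12): max_ending_here = 29, max_so_far = 29
Position 3 (value 18): max_ending_here = 47, max_so_far = 47
Position 4 (value -18): max_ending_here = 29, max_so_far = 47
Position 5 (value 11): max_ending_here = 40, max_so_far = 47
Position 6 (value 7): max_ending_here = 47, max_so_far = 47
Position 7 (value 6): max_ending_here = 53, max_so_far = 53
Position 8 (value -18): max_ending_here = 35, max_so_far = 53
Position 9 (value -5): max_ending_here = 30, max_so_far = 53

Maximum subarray: [17, 12, 18, -18, 11, 7, 6]
Maximum sum: 53

The maximum subarray is [17, 12, 18, -18, 11, 7, 6] with sum 53. This subarray runs from index 1 to index 7.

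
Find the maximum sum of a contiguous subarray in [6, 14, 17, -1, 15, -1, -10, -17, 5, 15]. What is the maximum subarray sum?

Using Kadane's algorithm on [6, 14, 17, -1, 15, -1, -10, -17, 5, 15]:

Scanning through the array:
Position 1 (value 14): max_ending_here = 20, max_so_far = 20
Position 2 (value 17): max_ending_here = 37, max_so_far = 37
Position 3 (value -1): max_ending_here = 36, max_so_far = 37
Position 4 (value 15): max_ending_here = 51, max_so_far = 51
Position 5 (value -1): max_ending_here = 50, max_so_far = 51
Position 6 (value -10): max_ending_here = 40, max_so_far = 51
Position 7 (value -17): max_ending_here = 23, max_so_far = 51
Position 8 (value 5): max_ending_here = 28, max_so_far = 51
Position 9 (value 15): max_ending_here = 43, max_so_far = 51

Maximum subarray: [6, 14, 17, -1, 15]
Maximum sum: 51

The maximum subarray is [6, 14, 17, -1, 15] with sum 51. This subarray runs from index 0 to index 4.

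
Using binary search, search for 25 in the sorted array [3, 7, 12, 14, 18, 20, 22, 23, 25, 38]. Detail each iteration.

Binary search for 25 in [3, 7, 12, 14, 18, 20, 22, 23, 25, 38]:

lo=0, hi=9, mid=4, arr[mid]=18 -> 18 < 25, search right half
lo=5, hi=9, mid=7, arr[mid]=23 -> 23 < 25, search right half
lo=8, hi=9, mid=8, arr[mid]=25 -> Found target at index 8!

Binary search finds 25 at index 8 after 3 comparisons. The search repeatedly halves the search space by comparing with the middle element.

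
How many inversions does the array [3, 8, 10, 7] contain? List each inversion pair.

Finding inversions in [3, 8, 10, 7]:

(1, 3): arr[1]=8 > arr[3]=7
(2, 3): arr[2]=10 > arr[3]=7

Total inversions: 2

The array has 2 inversion(s): (1,3), (2,3). Each pair (i,j) satisfies i < j and arr[i] > arr[j].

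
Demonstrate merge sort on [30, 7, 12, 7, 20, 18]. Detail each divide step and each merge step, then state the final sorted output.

Merge sort trace:

Split: [30, 7, 12, 7, 20, 18] -> [30, 7, 12] and [7, 20, 18]
  Split: [30, 7, 12] -> [30] and [7, 12]
    Split: [7, 12] -> [7] and [12]
    Merge: [7] + [12] -> [7, 12]
  Merge: [30] + [7, 12] -> [7, 12, 30]
  Split: [7, 20, 18] -> [7] and [20, 18]
    Split: [20, 18] -> [20] and [18]
    Merge: [20] + [18] -> [18, 20]
  Merge: [7] + [18, 20] -> [7, 18, 20]
Merge: [7, 12, 30] + [7, 18, 20] -> [7, 7, 12, 18, 20, 30]

Final sorted array: [7, 7, 12, 18, 20, 30]

The merge sort proceeds by recursively splitting the array and merging sorted halves.
After all merges, the sorted array is [7, 7, 12, 18, 20, 30].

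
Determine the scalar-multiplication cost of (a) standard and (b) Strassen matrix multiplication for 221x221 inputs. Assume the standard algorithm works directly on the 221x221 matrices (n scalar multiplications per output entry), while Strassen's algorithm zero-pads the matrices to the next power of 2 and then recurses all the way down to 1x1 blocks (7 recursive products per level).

Matrix multiplication for 221x221 matrices:

Strassen's algorithm requires power-of-2 dimensions. Pad 221x221 to 256x256 (next power of 2).

Standard algorithm: 221^3 = 10793861 multiplications
Strassen's algorithm: 7^(log2(256)) = 7^8 = 5764801 multiplications
Savings: 10793861 - 5764801 = 5029060 multiplications

Standard: 10793861 multiplications (221^3). Strassen: 5764801 multiplications (7^8, after padding to 256x256). Strassen reduces 8 recursive multiplications to 7 at each level.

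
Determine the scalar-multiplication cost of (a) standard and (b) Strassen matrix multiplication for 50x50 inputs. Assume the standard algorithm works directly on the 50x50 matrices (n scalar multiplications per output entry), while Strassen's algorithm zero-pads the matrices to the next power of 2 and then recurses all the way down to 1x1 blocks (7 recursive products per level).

Matrix multiplication for 50x50 matrices:

Strassen's algorithm requires power-of-2 dimensions. Pad 50x50 to 64x64 (next power of 2).

Standard algorithm: 50^3 = 125000 multiplications
Strassen's algorithm: 7^(log2(64)) = 7^6 = 117649 multiplications
Savings: 125000 - 117649 = 7351 multiplications

Standard: 125000 multiplications (50^3). Strassen: 117649 multiplications (7^6, after padding to 64x64). Strassen reduces 8 recursive multiplications to 7 at each level.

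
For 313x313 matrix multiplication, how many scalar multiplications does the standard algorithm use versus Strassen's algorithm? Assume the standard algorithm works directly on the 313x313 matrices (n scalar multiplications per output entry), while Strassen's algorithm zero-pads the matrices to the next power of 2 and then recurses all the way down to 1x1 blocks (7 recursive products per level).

Matrix multiplication for 313x313 matrices:

Strassen's algorithm requires power-of-2 dimensions. Pad 313x313 to 512x512 (next power of 2).

Standard algorithm: 313^3 = 30664297 multiplications
Strassen's algorithm: 7^(log2(512)) = 7^9 = 40353607 multiplications
Difference: 30664297 - 40353607 = -9689310 (Strassen uses MORE here due to padding overhead — for small or just-over-power-of-2 n, padding can outweigh the per-level savings)

Standard: 30664297 multiplications (313^3). Strassen: 40353607 multiplications (7^9, after padding to 512x512). Strassen reduces 8 recursive multiplications to 7 at each level.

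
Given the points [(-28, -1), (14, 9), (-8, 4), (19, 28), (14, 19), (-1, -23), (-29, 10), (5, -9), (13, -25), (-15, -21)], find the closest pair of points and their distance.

Computing all pairwise distances among 10 points:

d((-28, -1), (14, 9)) = 43.1741
d((-28, -1), (-8, 4)) = 20.6155
d((-28, -1), (19, 28)) = 55.2268
d((-28, -1), (14, 19)) = 46.5188
d((-28, -1), (-1, -23)) = 34.8281
d((-28, -1), (-29, 10)) = 11.0454
d((-28, -1), (5, -9)) = 33.9559
d((-28, -1), (13, -25)) = 47.5079
d((-28, -1), (-15, -21)) = 23.8537
d((14, 9), (-8, 4)) = 22.561
d((14, 9), (19, 28)) = 19.6469
d((14, 9), (14, 19)) = 10.0 <-- minimum
d((14, 9), (-1, -23)) = 35.3412
d((14, 9), (-29, 10)) = 43.0116
d((14, 9), (5, -9)) = 20.1246
d((14, 9), (13, -25)) = 34.0147
d((14, 9), (-15, -21)) = 41.7253
d((-8, 4), (19, 28)) = 36.1248
d((-8, 4), (14, 19)) = 26.6271
d((-8, 4), (-1, -23)) = 27.8927
d((-8, 4), (-29, 10)) = 21.8403
d((-8, 4), (5, -9)) = 18.3848
d((-8, 4), (13, -25)) = 35.805
d((-8, 4), (-15, -21)) = 25.9615
d((19, 28), (14, 19)) = 10.2956
d((19, 28), (-1, -23)) = 54.7814
d((19, 28), (-29, 10)) = 51.264
d((19, 28), (5, -9)) = 39.5601
d((19, 28), (13, -25)) = 53.3385
d((19, 28), (-15, -21)) = 59.6406
d((14, 19), (-1, -23)) = 44.5982
d((14, 19), (-29, 10)) = 43.9318
d((14, 19), (5, -9)) = 29.4109
d((14, 19), (13, -25)) = 44.0114
d((14, 19), (-15, -21)) = 49.4065
d((-1, -23), (-29, 10)) = 43.2782
d((-1, -23), (5, -9)) = 15.2315
d((-1, -23), (13, -25)) = 14.1421
d((-1, -23), (-15, -21)) = 14.1421
d((-29, 10), (5, -9)) = 38.9487
d((-29, 10), (13, -25)) = 54.6717
d((-29, 10), (-15, -21)) = 34.0147
d((5, -9), (13, -25)) = 17.8885
d((5, -9), (-15, -21)) = 23.3238
d((13, -25), (-15, -21)) = 28.2843

Closest pair: (14, 9) and (14, 19) with distance 10.0

The closest pair is (14, 9) and (14, 19) with Euclidean distance 10.0. For 10 points, brute-force pairwise comparison is shown above. For large n, the divide-and-conquer algorithm (sort by x, recurse on halves, check the dividing strip) achieves O(n log n).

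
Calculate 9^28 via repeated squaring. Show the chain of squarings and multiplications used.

Computing 9^28 by squaring (build up from 9^1; each line after the first costs one multiplication):

9^1 = 9
9^2 = (9^1)^2 = 9^2 = 81
9^3 = 9 * 9^2 = 9 * 81 = 729
9^6 = (9^3)^2 = 729^2 = 531441
9^7 = 9 * 9^6 = 9 * 531441 = 4782969
9^14 = (9^7)^2 = 4782969^2 = 22876792454961
9^28 = (9^14)^2 = 22876792454961^2 = 523347633027360537213511521

Result: 523347633027360537213511521
Multiplications needed: 6 (6 lines after 9^1)

9^28 = 523347633027360537213511521. Using exponentiation by squaring, this requires 6 multiplications. The key idea: if the exponent is even, square the half-power; if odd, multiply by the base once.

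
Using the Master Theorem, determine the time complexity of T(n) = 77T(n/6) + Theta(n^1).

Master Theorem for T(n) = 77T(n/6) + O(n^1):

a = 77, b = 6, c = 1
log_b(a) = log_6(77) = 2.4243

Case 1: c = 1 < log_6(77) = 2.4243
T(n) = O(n^(log_6 77))

For T(n) = 77T(n/6) + O(n^1): log_6(77) = 2.4243. This is Case 1 of the Master Theorem (c < log_b(a), work dominated by leaves), giving O(n^(log_6 77)).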